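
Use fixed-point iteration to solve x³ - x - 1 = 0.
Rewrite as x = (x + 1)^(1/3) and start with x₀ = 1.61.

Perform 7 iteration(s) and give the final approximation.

Equation: x³ - x - 1 = 0
Fixed-point form: x = (x + 1)^(1/3)
x₀ = 1.61

x_1 = g(1.610000) = 1.376830
x_2 = g(1.376830) = 1.334543
x_3 = g(1.334543) = 1.326582
x_4 = g(1.326582) = 1.325072
x_5 = g(1.325072) = 1.324785
x_6 = g(1.324785) = 1.324731
x_7 = g(1.324731) = 1.324720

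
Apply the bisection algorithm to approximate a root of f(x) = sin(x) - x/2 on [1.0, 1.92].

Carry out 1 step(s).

f(x) = sin(x) - x/2
Initial interval: [1.0, 1.92]

Iteration 1:
  c_1 = (1.000000 + 1.920000)/2 = 1.460000
  f(c_1) = f(1.460000) = 0.263868
  f(a) × f(c) ≥ 0, new interval: [1.460000, 1.920000]

After 1 iteration(s), the approximation is c_1 = 1.460000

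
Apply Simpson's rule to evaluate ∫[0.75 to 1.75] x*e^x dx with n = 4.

f(x) = x*e^x
a = 0.75, b = 1.75, n = 4
h = (b - a)/n = 0.250000

Simpson's rule: (h/3)[f(x₀) + 4f(x₁) + 2f(x₂) + ... + f(xₙ)]

x_0 = 0.7500, f(x_0) = 1.587750, coefficient = 1
x_1 = 1.0000, f(x_1) = 2.718282, coefficient = 4
x_2 = 1.2500, f(x_2) = 4.362929, coefficient = 2
x_3 = 1.5000, f(x_3) = 6.722534, coefficient = 4
x_4 = 1.7500, f(x_4) = 10.070555, coefficient = 1

I ≈ (0.250000/3) × 58.147424 = 4.845619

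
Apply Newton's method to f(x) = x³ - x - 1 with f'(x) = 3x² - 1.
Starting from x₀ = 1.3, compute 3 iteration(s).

f(x) = x³ - x - 1
f'(x) = 3x² - 1
x₀ = 1.3

Newton-Raphson formula: x_{n+1} = x_n - f(x_n)/f'(x_n)

Iteration 1:
  f(1.300000) = -0.103000
  f'(1.300000) = 4.070000
  x_1 = 1.300000 - (-0.103000)/4.070000 = 1.325307
Iteration 2:
  f(1.325307) = 0.002514
  f'(1.325307) = 4.269317
  x_2 = 1.325307 - 0.002514/4.269317 = 1.324718
Iteration 3:
  f(1.324718) = 0.000001
  f'(1.324718) = 4.264636
  x_3 = 1.324718 - 0.000001/4.264636 = 1.324718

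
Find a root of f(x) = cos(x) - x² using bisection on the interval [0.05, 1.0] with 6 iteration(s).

f(x) = cos(x) - x²
Initial interval: [0.05, 1.0]

Iteration 1:
  c_1 = (0.050000 + 1.000000)/2 = 0.525000
  f(c_1) = f(0.525000) = 0.589699
  f(a) × f(c) ≥ 0, new interval: [0.525000, 1.000000]
Iteration 2:
  c_2 = (0.525000 + 1.000000)/2 = 0.762500
  f(c_2) = f(0.762500) = 0.141705
  f(a) × f(c) ≥ 0, new interval: [0.762500, 1.000000]
Iteration 3:
  c_3 = (0.762500 + 1.000000)/2 = 0.881250
  f(c_3) = f(0.881250) = -0.140414
  f(a) × f(c) < 0, new interval: [0.762500, 0.881250]
Iteration 4:
  c_4 = (0.762500 + 0.881250)/2 = 0.821875
  f(c_4) = f(0.821875) = 0.005371
  f(a) × f(c) ≥ 0, new interval: [0.821875, 0.881250]
Iteration 5:
  c_5 = (0.821875 + 0.881250)/2 = 0.851562
  f(c_5) = f(0.851562) = -0.066350
  f(a) × f(c) < 0, new interval: [0.821875, 0.851562]
Iteration 6:
  c_6 = (0.821875 + 0.851562)/2 = 0.836719
  f(c_6) = f(0.836719) = -0.030196
  f(a) × f(c) < 0, new interval: [0.821875, 0.836719]

After 6 iteration(s), the approximation is c_6 = 0.836719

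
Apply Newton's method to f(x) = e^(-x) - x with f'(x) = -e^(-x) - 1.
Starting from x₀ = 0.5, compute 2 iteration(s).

f(x) = e^(-x) - x
f'(x) = -e^(-x) - 1
x₀ = 0.5

Newton-Raphson formula: x_{n+1} = x_n - f(x_n)/f'(x_n)

Iteration 1:
  f(0.500000) = 0.106531
  f'(0.500000) = -1.606531
  x_1 = 0.500000 - 0.106531/(-1.606531) = 0.566311
Iteration 2:
  f(0.566311) = 0.001305
  f'(0.566311) = -1.567616
  x_2 = 0.566311 - 0.001305/(-1.567616) = 0.567143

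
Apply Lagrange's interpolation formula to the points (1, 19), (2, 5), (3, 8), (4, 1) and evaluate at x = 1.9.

Lagrange interpolation formula:
P(x) = Σ yᵢ × Lᵢ(x)
where Lᵢ(x) = Π_{j≠i} (x - xⱼ)/(xᵢ - xⱼ)

L_0(1.9) = (1.9 - 2)/(1 - 2) × (1.9 - 3)/(1 - 3) × (1.9 - 4)/(1 - 4) = 0.038500
L_1(1.9) = (1.9 - 1)/(2 - 1) × (1.9 - 3)/(2 - 3) × (1.9 - 4)/(2 - 4) = 1.039500
L_2(1.9) = (1.9 - 1)/(3 - 1) × (1.9 - 2)/(3 - 2) × (1.9 - 4)/(3 - 4) = -0.094500
L_3(1.9) = (1.9 - 1)/(4 - 1) × (1.9 - 2)/(4 - 2) × (1.9 - 3)/(4 - 3) = 0.016500

P(1.9) = 19×L_0(1.9) + 5×L_1(1.9) + 8×L_2(1.9) + 1×L_3(1.9)
P(1.9) = 5.189500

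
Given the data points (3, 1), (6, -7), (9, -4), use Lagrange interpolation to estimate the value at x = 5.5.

Lagrange interpolation formula:
P(x) = Σ yᵢ × Lᵢ(x)
where Lᵢ(x) = Π_{j≠i} (x - xⱼ)/(xᵢ - xⱼ)

L_0(5.5) = (5.5 - 6)/(3 - 6) × (5.5 - 9)/(3 - 9) = 0.097222
L_1(5.5) = (5.5 - 3)/(6 - 3) × (5.5 - 9)/(6 - 9) = 0.972222
L_2(5.5) = (5.5 - 3)/(9 - 3) × (5.5 - 6)/(9 - 6) = -0.069444

P(5.5) = 1×L_0(5.5) + (-7)×L_1(5.5) + (-4)×L_2(5.5)
P(5.5) = -6.430556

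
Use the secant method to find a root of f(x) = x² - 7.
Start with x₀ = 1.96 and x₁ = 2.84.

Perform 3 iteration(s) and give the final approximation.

f(x) = x² - 7
x₀ = 1.96, x₁ = 2.84

Secant formula: x_{n+1} = x_n - f(x_n)(x_n - x_{n-1})/(f(x_n) - f(x_{n-1}))

Iteration 1:
  f(1.960000) = -3.158400
  f(2.840000) = 1.065600
  x_2 = 2.840000 - 1.065600×(2.840000 - 1.960000)/(1.065600 - (-3.158400))
       = 2.618000
Iteration 2:
  f(2.840000) = 1.065600
  f(2.618000) = -0.146076
  x_3 = 2.618000 - (-0.146076)×(2.618000 - 2.840000)/(-0.146076 - 1.065600)
       = 2.644764
Iteration 3:
  f(2.618000) = -0.146076
  f(2.644764) = -0.005225
  x_4 = 2.644764 - (-0.005225)×(2.644764 - 2.618000)/(-0.005225 - (-0.146076))
       = 2.645757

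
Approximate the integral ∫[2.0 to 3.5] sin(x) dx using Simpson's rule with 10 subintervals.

f(x) = sin(x)
a = 2.0, b = 3.5, n = 10
h = (b - a)/n = 0.150000

Simpson's rule: (h/3)[f(x₀) + 4f(x₁) + 2f(x₂) + ... + f(xₙ)]

x_0 = 2.0000, f(x_0) = 0.909297, coefficient = 1
x_1 = 2.1500, f(x_1) = 0.836899, coefficient = 4
x_2 = 2.3000, f(x_2) = 0.745705, coefficient = 2
x_3 = 2.4500, f(x_3) = 0.637765, coefficient = 4
x_4 = 2.6000, f(x_4) = 0.515501, coefficient = 2
x_5 = 2.7500, f(x_5) = 0.381661, coefficient = 4
x_6 = 2.9000, f(x_6) = 0.239249, coefficient = 2
x_7 = 3.0500, f(x_7) = 0.091465, coefficient = 4
x_8 = 3.2000, f(x_8) = -0.058374, coefficient = 2
x_9 = 3.3500, f(x_9) = -0.206902, coefficient = 4
x_10 = 3.5000, f(x_10) = -0.350783, coefficient = 1

I ≈ (0.150000/3) × 10.406226 = 0.520311
Exact value: 0.520310
Error: 0.000001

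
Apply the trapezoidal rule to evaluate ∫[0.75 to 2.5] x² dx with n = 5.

f(x) = x²
a = 0.75, b = 2.5, n = 5
h = (b - a)/n = 0.350000

Trapezoidal rule: (h/2)[f(x₀) + 2f(x₁) + 2f(x₂) + ... + f(xₙ)]

x_0 = 0.7500, f(x_0) = 0.562500, coefficient = 1
x_1 = 1.1000, f(x_1) = 1.210000, coefficient = 2
x_2 = 1.4500, f(x_2) = 2.102500, coefficient = 2
x_3 = 1.8000, f(x_3) = 3.240000, coefficient = 2
x_4 = 2.1500, f(x_4) = 4.622500, coefficient = 2
x_5 = 2.5000, f(x_5) = 6.250000, coefficient = 1

I ≈ (0.350000/2) × 29.162500 = 5.103437
Exact value: 5.067708
Error: 0.035729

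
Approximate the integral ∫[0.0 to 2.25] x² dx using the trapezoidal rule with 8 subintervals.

f(x) = x²
a = 0.0, b = 2.25, n = 8
h = (b - a)/n = 0.281250

Trapezoidal rule: (h/2)[f(x₀) + 2f(x₁) + 2f(x₂) + ... + f(xₙ)]

x_0 = 0.0000, f(x_0) = 0.000000, coefficient = 1
x_1 = 0.2812, f(x_1) = 0.079102, coefficient = 2
x_2 = 0.5625, f(x_2) = 0.316406, coefficient = 2
x_3 = 0.8438, f(x_3) = 0.711914, coefficient = 2
x_4 = 1.1250, f(x_4) = 1.265625, coefficient = 2
x_5 = 1.4062, f(x_5) = 1.977539, coefficient = 2
x_6 = 1.6875, f(x_6) = 2.847656, coefficient = 2
x_7 = 1.9688, f(x_7) = 3.875977, coefficient = 2
x_8 = 2.2500, f(x_8) = 5.062500, coefficient = 1

I ≈ (0.281250/2) × 27.210938 = 3.826538
Exact value: 3.796875
Error: 0.029663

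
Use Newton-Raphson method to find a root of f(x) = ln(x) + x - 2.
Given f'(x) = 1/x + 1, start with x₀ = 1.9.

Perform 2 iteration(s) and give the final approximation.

f(x) = ln(x) + x - 2
f'(x) = 1/x + 1
x₀ = 1.9

Newton-Raphson formula: x_{n+1} = x_n - f(x_n)/f'(x_n)

Iteration 1:
  f(1.900000) = 0.541854
  f'(1.900000) = 1.526316
  x_1 = 1.900000 - 0.541854/1.526316 = 1.544992
Iteration 2:
  f(1.544992) = -0.019989
  f'(1.544992) = 1.647252
  x_2 = 1.544992 - (-0.019989)/1.647252 = 1.557127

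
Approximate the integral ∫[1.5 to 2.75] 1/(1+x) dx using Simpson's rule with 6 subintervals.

f(x) = 1/(1+x)
a = 1.5, b = 2.75, n = 6
h = (b - a)/n = 0.208333

Simpson's rule: (h/3)[f(x₀) + 4f(x₁) + 2f(x₂) + ... + f(xₙ)]

x_0 = 1.5000, f(x_0) = 0.400000, coefficient = 1
x_1 = 1.7083, f(x_1) = 0.369231, coefficient = 4
x_2 = 1.9167, f(x_2) = 0.342857, coefficient = 2
x_3 = 2.1250, f(x_3) = 0.320000, coefficient = 4
x_4 = 2.3333, f(x_4) = 0.300000, coefficient = 2
x_5 = 2.5417, f(x_5) = 0.282353, coefficient = 4
x_6 = 2.7500, f(x_6) = 0.266667, coefficient = 1

I ≈ (0.208333/3) × 5.838716 = 0.405466
Exact value: 0.405465
Error: 0.000001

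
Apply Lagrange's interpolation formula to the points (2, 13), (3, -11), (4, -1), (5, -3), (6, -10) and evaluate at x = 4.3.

Lagrange interpolation formula:
P(x) = Σ yᵢ × Lᵢ(x)
where Lᵢ(x) = Π_{j≠i} (x - xⱼ)/(xᵢ - xⱼ)

L_0(4.3) = (4.3 - 3)/(2 - 3) × (4.3 - 4)/(2 - 4) × (4.3 - 5)/(2 - 5) × (4.3 - 6)/(2 - 6) = 0.019337
L_1(4.3) = (4.3 - 2)/(3 - 2) × (4.3 - 4)/(3 - 4) × (4.3 - 5)/(3 - 5) × (4.3 - 6)/(3 - 6) = -0.136850
L_2(4.3) = (4.3 - 2)/(4 - 2) × (4.3 - 3)/(4 - 3) × (4.3 - 5)/(4 - 5) × (4.3 - 6)/(4 - 6) = 0.889525
L_3(4.3) = (4.3 - 2)/(5 - 2) × (4.3 - 3)/(5 - 3) × (4.3 - 4)/(5 - 4) × (4.3 - 6)/(5 - 6) = 0.254150
L_4(4.3) = (4.3 - 2)/(6 - 2) × (4.3 - 3)/(6 - 3) × (4.3 - 4)/(6 - 4) × (4.3 - 5)/(6 - 5) = -0.026162

P(4.3) = 13×L_0(4.3) + (-11)×L_1(4.3) + (-1)×L_2(4.3) + (-3)×L_3(4.3) + (-10)×L_4(4.3)
P(4.3) = 0.366387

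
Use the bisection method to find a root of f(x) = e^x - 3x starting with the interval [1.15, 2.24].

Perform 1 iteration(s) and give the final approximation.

f(x) = e^x - 3x
Initial interval: [1.15, 2.24]

Iteration 1:
  c_1 = (1.150000 + 2.240000)/2 = 1.695000
  f(c_1) = f(1.695000) = 0.361646
  f(a) × f(c) < 0, new interval: [1.150000, 1.695000]

After 1 iteration(s), the approximation is c_1 = 1.695000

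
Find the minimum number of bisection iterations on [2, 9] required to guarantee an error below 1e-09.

We need (b-a)/2^n ≤ 1e-09
(9 - 2)/2^n ≤ 1e-09
7/2^n ≤ 1e-09
2^n ≥ 7000000000
n ≥ log₂(7000000000) = 32.70
n ≥ 33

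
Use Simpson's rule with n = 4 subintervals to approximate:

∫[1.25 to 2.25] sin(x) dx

f(x) = sin(x)
a = 1.25, b = 2.25, n = 4
h = (b - a)/n = 0.250000

Simpson's rule: (h/3)[f(x₀) + 4f(x₁) + 2f(x₂) + ... + f(xₙ)]

x_0 = 1.2500, f(x_0) = 0.948985, coefficient = 1
x_1 = 1.5000, f(x_1) = 0.997495, coefficient = 4
x_2 = 1.7500, f(x_2) = 0.983986, coefficient = 2
x_3 = 2.0000, f(x_3) = 0.909297, coefficient = 4
x_4 = 2.2500, f(x_4) = 0.778073, coefficient = 1

I ≈ (0.250000/3) × 11.322199 = 0.943517
Exact value: 0.943496
Error: 0.000021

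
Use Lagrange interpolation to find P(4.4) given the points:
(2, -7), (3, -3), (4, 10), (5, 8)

Lagrange interpolation formula:
P(x) = Σ yᵢ × Lᵢ(x)
where Lᵢ(x) = Π_{j≠i} (x - xⱼ)/(xᵢ - xⱼ)

L_0(4.4) = (4.4 - 3)/(2 - 3) × (4.4 - 4)/(2 - 4) × (4.4 - 5)/(2 - 5) = 0.056000
L_1(4.4) = (4.4 - 2)/(3 - 2) × (4.4 - 4)/(3 - 4) × (4.4 - 5)/(3 - 5) = -0.288000
L_2(4.4) = (4.4 - 2)/(4 - 2) × (4.4 - 3)/(4 - 3) × (4.4 - 5)/(4 - 5) = 1.008000
L_3(4.4) = (4.4 - 2)/(5 - 2) × (4.4 - 3)/(5 - 3) × (4.4 - 4)/(5 - 4) = 0.224000

P(4.4) = (-7)×L_0(4.4) + (-3)×L_1(4.4) + 10×L_2(4.4) + 8×L_3(4.4)
P(4.4) = 12.344000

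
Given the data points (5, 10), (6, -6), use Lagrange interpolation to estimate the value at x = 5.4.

Lagrange interpolation formula:
P(x) = Σ yᵢ × Lᵢ(x)
where Lᵢ(x) = Π_{j≠i} (x - xⱼ)/(xᵢ - xⱼ)

L_0(5.4) = (5.4 - 6)/(5 - 6) = 0.600000
L_1(5.4) = (5.4 - 5)/(6 - 5) = 0.400000

P(5.4) = 10×L_0(5.4) + (-6)×L_1(5.4)
P(5.4) = 3.600000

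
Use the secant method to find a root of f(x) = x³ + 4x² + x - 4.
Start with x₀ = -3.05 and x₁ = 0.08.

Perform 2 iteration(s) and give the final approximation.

f(x) = x³ + 4x² + x - 4
x₀ = -3.05, x₁ = 0.08

Secant formula: x_{n+1} = x_n - f(x_n)(x_n - x_{n-1})/(f(x_n) - f(x_{n-1}))

Iteration 1:
  f(-3.050000) = 1.787375
  f(0.080000) = -3.893888
  x_2 = 0.080000 - (-3.893888)×(0.080000 - (-3.050000))/(-3.893888 - 1.787375)
       = -2.065275
Iteration 2:
  f(0.080000) = -3.893888
  f(-2.065275) = 2.187024
  x_3 = -2.065275 - 2.187024×(-2.065275 - 0.080000)/(2.187024 - (-3.893888))
       = -1.293718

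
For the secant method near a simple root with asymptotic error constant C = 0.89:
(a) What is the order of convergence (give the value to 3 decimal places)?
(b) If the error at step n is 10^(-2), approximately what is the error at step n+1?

(a) Secant method has superlinear convergence with order φ = (1+√5)/2 ≈ 1.618.
    This means |e_{n+1}| ≈ C|e_n|^1.618.

(b) With |e_n| = 10^(-2) and C = 0.89:
    |e_{n+1}| ≈ 0.89 × (10^(-2))^1.618 = 0.89 × 10^(-3.24)

(a) ≈ 1.618 (golden ratio); (b) |e_{n+1}| ≈ 5.168e-04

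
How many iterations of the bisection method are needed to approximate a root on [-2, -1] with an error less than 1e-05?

We need (b-a)/2^n ≤ 1e-05
(-1 - (-2))/2^n ≤ 1e-05
1/2^n ≤ 1e-05
2^n ≥ 100000
n ≥ log₂(100000) = 16.61
n ≥ 17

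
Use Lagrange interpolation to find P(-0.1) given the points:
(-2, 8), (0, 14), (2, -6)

Lagrange interpolation formula:
P(x) = Σ yᵢ × Lᵢ(x)
where Lᵢ(x) = Π_{j≠i} (x - xⱼ)/(xᵢ - xⱼ)

L_0(-0.1) = (-0.1 - 0)/(-2 - 0) × (-0.1 - 2)/(-2 - 2) = 0.026250
L_1(-0.1) = (-0.1 - (-2))/(0 - (-2)) × (-0.1 - 2)/(0 - 2) = 0.997500
L_2(-0.1) = (-0.1 - (-2))/(2 - (-2)) × (-0.1 - 0)/(2 - 0) = -0.023750

P(-0.1) = 8×L_0(-0.1) + 14×L_1(-0.1) + (-6)×L_2(-0.1)
P(-0.1) = 14.317500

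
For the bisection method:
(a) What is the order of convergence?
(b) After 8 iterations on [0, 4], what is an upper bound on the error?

(a) Bisection has linear (order 1) convergence; the error is halved each step.

(b) Error bound = (b-a)/2^n = (4 - 0)/2^{8}
    = 4/2^{8}

(a) 1 (linear); (b) error ≤ 1.56e-02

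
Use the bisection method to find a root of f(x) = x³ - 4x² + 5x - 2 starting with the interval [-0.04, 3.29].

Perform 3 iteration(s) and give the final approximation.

f(x) = x³ - 4x² + 5x - 2
Initial interval: [-0.04, 3.29]

Iteration 1:
  c_1 = (-0.040000 + 3.290000)/2 = 1.625000
  f(c_1) = f(1.625000) = -0.146484
  f(a) × f(c) ≥ 0, new interval: [1.625000, 3.290000]
Iteration 2:
  c_2 = (1.625000 + 3.290000)/2 = 2.457500
  f(c_2) = f(2.457500) = 0.971870
  f(a) × f(c) < 0, new interval: [1.625000, 2.457500]
Iteration 3:
  c_3 = (1.625000 + 2.457500)/2 = 2.041250
  f(c_3) = f(2.041250) = 0.044723
  f(a) × f(c) < 0, new interval: [1.625000, 2.041250]

After 3 iteration(s), the approximation is c_3 = 2.041250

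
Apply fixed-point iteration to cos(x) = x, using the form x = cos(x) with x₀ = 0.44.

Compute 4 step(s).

Equation: cos(x) = x
Fixed-point form: x = cos(x)
x₀ = 0.44

x_1 = g(0.440000) = 0.904752
x_2 = g(0.904752) = 0.617881
x_3 = g(0.617881) = 0.815108
x_4 = g(0.815108) = 0.685790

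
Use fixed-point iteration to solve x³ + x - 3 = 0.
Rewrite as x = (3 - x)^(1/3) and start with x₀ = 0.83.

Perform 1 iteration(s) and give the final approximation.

Equation: x³ + x - 3 = 0
Fixed-point form: x = (3 - x)^(1/3)
x₀ = 0.83

x_1 = g(0.830000) = 1.294653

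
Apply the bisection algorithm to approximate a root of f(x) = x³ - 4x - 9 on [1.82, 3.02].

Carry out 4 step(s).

f(x) = x³ - 4x - 9
Initial interval: [1.82, 3.02]

Iteration 1:
  c_1 = (1.820000 + 3.020000)/2 = 2.420000
  f(c_1) = f(2.420000) = -4.507512
  f(a) × f(c) ≥ 0, new interval: [2.420000, 3.020000]
Iteration 2:
  c_2 = (2.420000 + 3.020000)/2 = 2.720000
  f(c_2) = f(2.720000) = 0.243648
  f(a) × f(c) < 0, new interval: [2.420000, 2.720000]
Iteration 3:
  c_3 = (2.420000 + 2.720000)/2 = 2.570000
  f(c_3) = f(2.570000) = -2.305407
  f(a) × f(c) ≥ 0, new interval: [2.570000, 2.720000]
Iteration 4:
  c_4 = (2.570000 + 2.720000)/2 = 2.645000
  f(c_4) = f(2.645000) = -1.075514
  f(a) × f(c) ≥ 0, new interval: [2.645000, 2.720000]

After 4 iteration(s), the approximation is c_4 = 2.645000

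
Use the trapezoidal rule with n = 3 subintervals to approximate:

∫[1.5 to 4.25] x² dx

f(x) = x²
a = 1.5, b = 4.25, n = 3
h = (b - a)/n = 0.916667

Trapezoidal rule: (h/2)[f(x₀) + 2f(x₁) + 2f(x₂) + ... + f(xₙ)]

x_0 = 1.5000, f(x_0) = 2.250000, coefficient = 1
x_1 = 2.4167, f(x_1) = 5.840278, coefficient = 2
x_2 = 3.3333, f(x_2) = 11.111111, coefficient = 2
x_3 = 4.2500, f(x_3) = 18.062500, coefficient = 1

I ≈ (0.916667/2) × 54.215278 = 24.848669
Exact value: 24.463542
Error: 0.385127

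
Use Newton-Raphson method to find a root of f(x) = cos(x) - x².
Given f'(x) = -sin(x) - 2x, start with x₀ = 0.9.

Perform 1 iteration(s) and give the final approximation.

f(x) = cos(x) - x²
f'(x) = -sin(x) - 2x
x₀ = 0.9

Newton-Raphson formula: x_{n+1} = x_n - f(x_n)/f'(x_n)

Iteration 1:
  f(0.900000) = -0.188390
  f'(0.900000) = -2.583327
  x_1 = 0.900000 - (-0.188390)/(-2.583327) = 0.827075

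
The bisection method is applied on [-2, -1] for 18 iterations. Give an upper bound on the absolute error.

Bisection error bound: |error| ≤ (b-a)/2^n
|error| ≤ (-1 - (-2))/2^18 = 1/2^18
|error| ≤ 0.0000038147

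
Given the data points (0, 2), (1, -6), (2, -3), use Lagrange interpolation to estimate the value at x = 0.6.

Lagrange interpolation formula:
P(x) = Σ yᵢ × Lᵢ(x)
where Lᵢ(x) = Π_{j≠i} (x - xⱼ)/(xᵢ - xⱼ)

L_0(0.6) = (0.6 - 1)/(0 - 1) × (0.6 - 2)/(0 - 2) = 0.280000
L_1(0.6) = (0.6 - 0)/(1 - 0) × (0.6 - 2)/(1 - 2) = 0.840000
L_2(0.6) = (0.6 - 0)/(2 - 0) × (0.6 - 1)/(2 - 1) = -0.120000

P(0.6) = 2×L_0(0.6) + (-6)×L_1(0.6) + (-3)×L_2(0.6)
P(0.6) = -4.120000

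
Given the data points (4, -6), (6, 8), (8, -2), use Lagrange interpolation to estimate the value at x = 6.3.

Lagrange interpolation formula:
P(x) = Σ yᵢ × Lᵢ(x)
where Lᵢ(x) = Π_{j≠i} (x - xⱼ)/(xᵢ - xⱼ)

L_0(6.3) = (6.3 - 6)/(4 - 6) × (6.3 - 8)/(4 - 8) = -0.063750
L_1(6.3) = (6.3 - 4)/(6 - 4) × (6.3 - 8)/(6 - 8) = 0.977500
L_2(6.3) = (6.3 - 4)/(8 - 4) × (6.3 - 6)/(8 - 6) = 0.086250

P(6.3) = (-6)×L_0(6.3) + 8×L_1(6.3) + (-2)×L_2(6.3)
P(6.3) = 8.030000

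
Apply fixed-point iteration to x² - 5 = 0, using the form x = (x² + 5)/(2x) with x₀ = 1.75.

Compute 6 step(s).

Equation: x² - 5 = 0
Fixed-point form: x = (x² + 5)/(2x)
x₀ = 1.75

x_1 = g(1.750000) = 2.303571
x_2 = g(2.303571) = 2.237057
x_3 = g(2.237057) = 2.236068
x_4 = g(2.236068) = 2.236068
x_5 = g(2.236068) = 2.236068
x_6 = g(2.236068) = 2.236068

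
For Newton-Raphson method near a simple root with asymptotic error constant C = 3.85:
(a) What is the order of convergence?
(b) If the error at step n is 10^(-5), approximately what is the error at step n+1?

(a) Newton-Raphson has quadratic (order 2) convergence near simple roots.
    This means |e_{n+1}| ≈ C|e_n|².

(b) With |e_n| = 10^(-5) and C = 3.85:
    |e_{n+1}| ≈ 3.85 × (10^(-5))² = 3.85 × 10^(-10)

(a) 2 (quadratic); (b) |e_{n+1}| ≈ 3.850e-10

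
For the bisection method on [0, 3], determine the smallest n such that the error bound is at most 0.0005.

We need (b-a)/2^n ≤ 0.0005
(3 - 0)/2^n ≤ 0.0005
3/2^n ≤ 0.0005
2^n ≥ 6000
n ≥ log₂(6000) = 12.55
n ≥ 13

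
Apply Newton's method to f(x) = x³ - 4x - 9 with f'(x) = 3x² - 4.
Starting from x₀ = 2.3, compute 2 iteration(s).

f(x) = x³ - 4x - 9
f'(x) = 3x² - 4
x₀ = 2.3

Newton-Raphson formula: x_{n+1} = x_n - f(x_n)/f'(x_n)

Iteration 1:
  f(2.300000) = -6.033000
  f'(2.300000) = 11.870000
  x_1 = 2.300000 - (-6.033000)/11.870000 = 2.808256
Iteration 2:
  f(2.808256) = 1.913732
  f'(2.808256) = 19.658907
  x_2 = 2.808256 - 1.913732/19.658907 = 2.710909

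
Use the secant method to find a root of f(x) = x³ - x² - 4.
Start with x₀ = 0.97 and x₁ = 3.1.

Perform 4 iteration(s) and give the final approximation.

f(x) = x³ - x² - 4
x₀ = 0.97, x₁ = 3.1

Secant formula: x_{n+1} = x_n - f(x_n)(x_n - x_{n-1})/(f(x_n) - f(x_{n-1}))

Iteration 1:
  f(0.970000) = -4.028227
  f(3.100000) = 16.181000
  x_2 = 3.100000 - 16.181000×(3.100000 - 0.970000)/(16.181000 - (-4.028227))
       = 1.394565
Iteration 2:
  f(3.100000) = 16.181000
  f(1.394565) = -3.232646
  x_3 = 1.394565 - (-3.232646)×(1.394565 - 3.100000)/(-3.232646 - 16.181000)
       = 1.678544
Iteration 3:
  f(1.394565) = -3.232646
  f(1.678544) = -2.088197
  x_4 = 1.678544 - (-2.088197)×(1.678544 - 1.394565)/(-2.088197 - (-3.232646))
       = 2.196700
Iteration 4:
  f(1.678544) = -2.088197
  f(2.196700) = 1.774669
  x_5 = 2.196700 - 1.774669×(2.196700 - 1.678544)/(1.774669 - (-2.088197))
       = 1.958650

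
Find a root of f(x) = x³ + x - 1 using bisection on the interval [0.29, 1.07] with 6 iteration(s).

f(x) = x³ + x - 1
Initial interval: [0.29, 1.07]

Iteration 1:
  c_1 = (0.290000 + 1.070000)/2 = 0.680000
  f(c_1) = f(0.680000) = -0.005568
  f(a) × f(c) ≥ 0, new interval: [0.680000, 1.070000]
Iteration 2:
  c_2 = (0.680000 + 1.070000)/2 = 0.875000
  f(c_2) = f(0.875000) = 0.544922
  f(a) × f(c) < 0, new interval: [0.680000, 0.875000]
Iteration 3:
  c_3 = (0.680000 + 0.875000)/2 = 0.777500
  f(c_3) = f(0.777500) = 0.247504
  f(a) × f(c) < 0, new interval: [0.680000, 0.777500]
Iteration 4:
  c_4 = (0.680000 + 0.777500)/2 = 0.728750
  f(c_4) = f(0.728750) = 0.115772
  f(a) × f(c) < 0, new interval: [0.680000, 0.728750]
Iteration 5:
  c_5 = (0.680000 + 0.728750)/2 = 0.704375
  f(c_5) = f(0.704375) = 0.053847
  f(a) × f(c) < 0, new interval: [0.680000, 0.704375]
Iteration 6:
  c_6 = (0.680000 + 0.704375)/2 = 0.692187
  f(c_6) = f(0.692187) = 0.023831
  f(a) × f(c) < 0, new interval: [0.680000, 0.692187]

After 6 iteration(s), the approximation is c_6 = 0.692187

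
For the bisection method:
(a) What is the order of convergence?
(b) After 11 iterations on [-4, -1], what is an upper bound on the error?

(a) Bisection has linear (order 1) convergence; the error is halved each step.

(b) Error bound = (b-a)/2^n = (-1 - (-4))/2^{11}
    = 3/2^{11}

(a) 1 (linear); (b) error ≤ 1.46e-03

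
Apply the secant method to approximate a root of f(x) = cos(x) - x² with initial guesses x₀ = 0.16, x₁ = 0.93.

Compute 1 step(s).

f(x) = cos(x) - x²
x₀ = 0.16, x₁ = 0.93

Secant formula: x_{n+1} = x_n - f(x_n)(x_n - x_{n-1})/(f(x_n) - f(x_{n-1}))

Iteration 1:
  f(0.160000) = 0.961627
  f(0.930000) = -0.267066
  x_2 = 0.930000 - (-0.267066)×(0.930000 - 0.160000)/(-0.267066 - 0.961627)
       = 0.762635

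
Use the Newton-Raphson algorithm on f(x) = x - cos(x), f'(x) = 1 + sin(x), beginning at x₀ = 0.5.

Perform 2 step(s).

f(x) = x - cos(x)
f'(x) = 1 + sin(x)
x₀ = 0.5

Newton-Raphson formula: x_{n+1} = x_n - f(x_n)/f'(x_n)

Iteration 1:
  f(0.500000) = -0.377583
  f'(0.500000) = 1.479426
  x_1 = 0.500000 - (-0.377583)/1.479426 = 0.755222
Iteration 2:
  f(0.755222) = 0.027103
  f'(0.755222) = 1.685451
  x_2 = 0.755222 - 0.027103/1.685451 = 0.739142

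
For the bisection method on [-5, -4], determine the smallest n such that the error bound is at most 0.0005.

We need (b-a)/2^n ≤ 0.0005
(-4 - (-5))/2^n ≤ 0.0005
1/2^n ≤ 0.0005
2^n ≥ 2000
n ≥ log₂(2000) = 10.97
n ≥ 11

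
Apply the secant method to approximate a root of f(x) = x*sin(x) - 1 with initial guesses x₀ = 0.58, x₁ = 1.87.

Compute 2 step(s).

f(x) = x*sin(x) - 1
x₀ = 0.58, x₁ = 1.87

Secant formula: x_{n+1} = x_n - f(x_n)(x_n - x_{n-1})/(f(x_n) - f(x_{n-1}))

Iteration 1:
  f(0.580000) = -0.682146
  f(1.870000) = 0.786919
  x_2 = 1.870000 - 0.786919×(1.870000 - 0.580000)/(0.786919 - (-0.682146))
       = 1.178999
Iteration 2:
  f(1.870000) = 0.786919
  f(1.178999) = 0.089660
  x_3 = 1.178999 - 0.089660×(1.178999 - 1.870000)/(0.089660 - 0.786919)
       = 1.090144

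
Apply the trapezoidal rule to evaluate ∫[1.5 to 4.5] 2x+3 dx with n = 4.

f(x) = 2x+3
a = 1.5, b = 4.5, n = 4
h = (b - a)/n = 0.750000

Trapezoidal rule: (h/2)[f(x₀) + 2f(x₁) + 2f(x₂) + ... + f(xₙ)]

x_0 = 1.5000, f(x_0) = 6.000000, coefficient = 1
x_1 = 2.2500, f(x_1) = 7.500000, coefficient = 2
x_2 = 3.0000, f(x_2) = 9.000000, coefficient = 2
x_3 = 3.7500, f(x_3) = 10.500000, coefficient = 2
x_4 = 4.5000, f(x_4) = 12.000000, coefficient = 1

I ≈ (0.750000/2) × 72.000000 = 27.000000
Exact value: 27.000000
Error: 0.000000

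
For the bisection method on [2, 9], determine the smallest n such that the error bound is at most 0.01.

We need (b-a)/2^n ≤ 0.01
(9 - 2)/2^n ≤ 0.01
7/2^n ≤ 0.01
2^n ≥ 700
n ≥ log₂(700) = 9.45
n ≥ 10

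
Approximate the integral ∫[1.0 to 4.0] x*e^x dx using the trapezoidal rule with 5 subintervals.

f(x) = x*e^x
a = 1.0, b = 4.0, n = 5
h = (b - a)/n = 0.600000

Trapezoidal rule: (h/2)[f(x₀) + 2f(x₁) + 2f(x₂) + ... + f(xₙ)]

x_0 = 1.0000, f(x_0) = 2.718282, coefficient = 1
x_1 = 1.6000, f(x_1) = 7.924852, coefficient = 2
x_2 = 2.2000, f(x_2) = 19.855030, coefficient = 2
x_3 = 2.8000, f(x_3) = 46.045011, coefficient = 2
x_4 = 3.4000, f(x_4) = 101.877940, coefficient = 2
x_5 = 4.0000, f(x_5) = 218.392600, coefficient = 1

I ≈ (0.600000/2) × 572.516547 = 171.754964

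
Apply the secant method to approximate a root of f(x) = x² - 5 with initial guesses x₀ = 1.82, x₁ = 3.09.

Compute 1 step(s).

f(x) = x² - 5
x₀ = 1.82, x₁ = 3.09

Secant formula: x_{n+1} = x_n - f(x_n)(x_n - x_{n-1})/(f(x_n) - f(x_{n-1}))

Iteration 1:
  f(1.820000) = -1.687600
  f(3.090000) = 4.548100
  x_2 = 3.090000 - 4.548100×(3.090000 - 1.820000)/(4.548100 - (-1.687600))
       = 2.163707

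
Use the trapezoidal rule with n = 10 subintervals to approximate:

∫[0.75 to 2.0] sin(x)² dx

f(x) = sin(x)²
a = 0.75, b = 2.0, n = 10
h = (b - a)/n = 0.125000

Trapezoidal rule: (h/2)[f(x₀) + 2f(x₁) + 2f(x₂) + ... + f(xₙ)]

x_0 = 0.7500, f(x_0) = 0.464631, coefficient = 1
x_1 = 0.8750, f(x_1) = 0.589123, coefficient = 2
x_2 = 1.0000, f(x_2) = 0.708073, coefficient = 2
x_3 = 1.1250, f(x_3) = 0.814087, coefficient = 2
x_4 = 1.2500, f(x_4) = 0.900572, coefficient = 2
x_5 = 1.3750, f(x_5) = 0.962151, coefficient = 2
x_6 = 1.5000, f(x_6) = 0.994996, coefficient = 2
x_7 = 1.6250, f(x_7) = 0.997065, coefficient = 2
x_8 = 1.7500, f(x_8) = 0.968228, coefficient = 2
x_9 = 1.8750, f(x_9) = 0.910280, coefficient = 2
x_10 = 2.0000, f(x_10) = 0.826822, coefficient = 1

I ≈ (0.125000/2) × 16.980604 = 1.061288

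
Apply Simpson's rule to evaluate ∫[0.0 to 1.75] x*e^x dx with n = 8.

f(x) = x*e^x
a = 0.0, b = 1.75, n = 8
h = (b - a)/n = 0.218750

Simpson's rule: (h/3)[f(x₀) + 4f(x₁) + 2f(x₂) + ... + f(xₙ)]

x_0 = 0.0000, f(x_0) = 0.000000, coefficient = 1
x_1 = 0.2188, f(x_1) = 0.272239, coefficient = 4
x_2 = 0.4375, f(x_2) = 0.677613, coefficient = 2
x_3 = 0.6562, f(x_3) = 1.264955, coefficient = 4
x_4 = 0.8750, f(x_4) = 2.099016, coefficient = 2
x_5 = 1.0938, f(x_5) = 3.265334, coefficient = 4
x_6 = 1.3125, f(x_6) = 4.876529, coefficient = 2
x_7 = 1.5312, f(x_7) = 7.080428, coefficient = 4
x_8 = 1.7500, f(x_8) = 10.070555, coefficient = 1

I ≈ (0.218750/3) × 72.908697 = 5.316259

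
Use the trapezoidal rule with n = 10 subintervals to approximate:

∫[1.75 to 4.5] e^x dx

f(x) = e^x
a = 1.75, b = 4.5, n = 10
h = (b - a)/n = 0.275000

Trapezoidal rule: (h/2)[f(x₀) + 2f(x₁) + 2f(x₂) + ... + f(xₙ)]

x_0 = 1.7500, f(x_0) = 5.754603, coefficient = 1
x_1 = 2.0250, f(x_1) = 7.576111, coefficient = 2
x_2 = 2.3000, f(x_2) = 9.974182, coefficient = 2
x_3 = 2.5750, f(x_3) = 13.131317, coefficient = 2
x_4 = 2.8500, f(x_4) = 17.287782, coefficient = 2
x_5 = 3.1250, f(x_5) = 22.759895, coefficient = 2
x_6 = 3.4000, f(x_6) = 29.964100, coefficient = 2
x_7 = 3.6750, f(x_7) = 39.448657, coefficient = 2
x_8 = 3.9500, f(x_8) = 51.935367, coefficient = 2
x_9 = 4.2250, f(x_9) = 68.374504, coefficient = 2
x_10 = 4.5000, f(x_10) = 90.017131, coefficient = 1

I ≈ (0.275000/2) × 616.675564 = 84.792890
Exact value: 84.262529
Error: 0.530361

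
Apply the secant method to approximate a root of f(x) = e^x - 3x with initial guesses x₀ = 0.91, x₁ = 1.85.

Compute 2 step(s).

f(x) = e^x - 3x
x₀ = 0.91, x₁ = 1.85

Secant formula: x_{n+1} = x_n - f(x_n)(x_n - x_{n-1})/(f(x_n) - f(x_{n-1}))

Iteration 1:
  f(0.910000) = -0.245677
  f(1.850000) = 0.809820
  x_2 = 1.850000 - 0.809820×(1.850000 - 0.910000)/(0.809820 - (-0.245677))
       = 1.128794
Iteration 2:
  f(1.850000) = 0.809820
  f(1.128794) = -0.294457
  x_3 = 1.128794 - (-0.294457)×(1.128794 - 1.850000)/(-0.294457 - 0.809820)
       = 1.321105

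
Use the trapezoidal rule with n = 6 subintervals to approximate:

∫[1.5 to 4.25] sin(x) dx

f(x) = sin(x)
a = 1.5, b = 4.25, n = 6
h = (b - a)/n = 0.458333

Trapezoidal rule: (h/2)[f(x₀) + 2f(x₁) + 2f(x₂) + ... + f(xₙ)]

x_0 = 1.5000, f(x_0) = 0.997495, coefficient = 1
x_1 = 1.9583, f(x_1) = 0.925843, coefficient = 2
x_2 = 2.4167, f(x_2) = 0.663080, coefficient = 2
x_3 = 2.8750, f(x_3) = 0.263446, coefficient = 2
x_4 = 3.3333, f(x_4) = -0.190568, coefficient = 2
x_5 = 3.7917, f(x_5) = -0.605245, coefficient = 2
x_6 = 4.2500, f(x_6) = -0.894989, coefficient = 1

I ≈ (0.458333/2) × 2.215616 = 0.507745
Exact value: 0.516825
Error: 0.009079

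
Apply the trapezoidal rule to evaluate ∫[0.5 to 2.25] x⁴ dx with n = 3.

f(x) = x⁴
a = 0.5, b = 2.25, n = 3
h = (b - a)/n = 0.583333

Trapezoidal rule: (h/2)[f(x₀) + 2f(x₁) + 2f(x₂) + ... + f(xₙ)]

x_0 = 0.5000, f(x_0) = 0.062500, coefficient = 1
x_1 = 1.0833, f(x_1) = 1.377363, coefficient = 2
x_2 = 1.6667, f(x_2) = 7.716049, coefficient = 2
x_3 = 2.2500, f(x_3) = 25.628906, coefficient = 1

I ≈ (0.583333/2) × 43.878231 = 12.797817
Exact value: 11.526758
Error: 1.271060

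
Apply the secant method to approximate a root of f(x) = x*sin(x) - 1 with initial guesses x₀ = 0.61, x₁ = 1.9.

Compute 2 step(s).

f(x) = x*sin(x) - 1
x₀ = 0.61, x₁ = 1.9

Secant formula: x_{n+1} = x_n - f(x_n)(x_n - x_{n-1})/(f(x_n) - f(x_{n-1}))

Iteration 1:
  f(0.610000) = -0.650551
  f(1.900000) = 0.797970
  x_2 = 1.900000 - 0.797970×(1.900000 - 0.610000)/(0.797970 - (-0.650551))
       = 1.189357
Iteration 2:
  f(1.900000) = 0.797970
  f(1.189357) = 0.103877
  x_3 = 1.189357 - 0.103877×(1.189357 - 1.900000)/(0.103877 - 0.797970)
       = 1.083002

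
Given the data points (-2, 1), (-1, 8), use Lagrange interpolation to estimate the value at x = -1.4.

Lagrange interpolation formula:
P(x) = Σ yᵢ × Lᵢ(x)
where Lᵢ(x) = Π_{j≠i} (x - xⱼ)/(xᵢ - xⱼ)

L_0(-1.4) = (-1.4 - (-1))/(-2 - (-1)) = 0.400000
L_1(-1.4) = (-1.4 - (-2))/(-1 - (-2)) = 0.600000

P(-1.4) = 1×L_0(-1.4) + 8×L_1(-1.4)
P(-1.4) = 5.200000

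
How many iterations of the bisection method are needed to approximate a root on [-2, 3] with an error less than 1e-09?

We need (b-a)/2^n ≤ 1e-09
(3 - (-2))/2^n ≤ 1e-09
5/2^n ≤ 1e-09
2^n ≥ 5000000000
n ≥ log₂(5000000000) = 32.22
n ≥ 33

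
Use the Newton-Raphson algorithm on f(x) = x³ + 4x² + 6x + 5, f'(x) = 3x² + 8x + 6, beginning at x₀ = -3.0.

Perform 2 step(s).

f(x) = x³ + 4x² + 6x + 5
f'(x) = 3x² + 8x + 6
x₀ = -3.0

Newton-Raphson formula: x_{n+1} = x_n - f(x_n)/f'(x_n)

Iteration 1:
  f(-3.000000) = -4.000000
  f'(-3.000000) = 9.000000
  x_1 = -3.000000 - (-4.000000)/9.000000 = -2.555556
Iteration 2:
  f(-2.555556) = -0.899863
  f'(-2.555556) = 5.148148
  x_2 = -2.555556 - (-0.899863)/5.148148 = -2.380762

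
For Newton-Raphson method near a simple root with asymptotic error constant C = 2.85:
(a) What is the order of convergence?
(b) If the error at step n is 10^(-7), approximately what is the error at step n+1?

(a) Newton-Raphson has quadratic (order 2) convergence near simple roots.
    This means |e_{n+1}| ≈ C|e_n|².

(b) With |e_n| = 10^(-7) and C = 2.85:
    |e_{n+1}| ≈ 2.85 × (10^(-7))² = 2.85 × 10^(-14)

(a) 2 (quadratic); (b) |e_{n+1}| ≈ 2.850e-14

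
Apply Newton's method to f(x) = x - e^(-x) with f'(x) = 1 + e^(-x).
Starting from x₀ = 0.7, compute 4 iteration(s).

f(x) = x - e^(-x)
f'(x) = 1 + e^(-x)
x₀ = 0.7

Newton-Raphson formula: x_{n+1} = x_n - f(x_n)/f'(x_n)

Iteration 1:
  f(0.700000) = 0.203415
  f'(0.700000) = 1.496585
  x_1 = 0.700000 - 0.203415/1.496585 = 0.564081
Iteration 2:
  f(0.564081) = -0.004802
  f'(0.564081) = 1.568883
  x_2 = 0.564081 - (-0.004802)/1.568883 = 0.567142
Iteration 3:
  f(0.567142) = -0.000003
  f'(0.567142) = 1.567144
  x_3 = 0.567142 - (-0.000003)/1.567144 = 0.567143
Iteration 4:
  f(0.567143) = 0.000000
  f'(0.567143) = 1.567143
  x_4 = 0.567143 - 0.000000/1.567143 = 0.567143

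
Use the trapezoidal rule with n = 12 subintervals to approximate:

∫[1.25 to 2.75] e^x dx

f(x) = e^x
a = 1.25, b = 2.75, n = 12
h = (b - a)/n = 0.125000

Trapezoidal rule: (h/2)[f(x₀) + 2f(x₁) + 2f(x₂) + ... + f(xₙ)]

x_0 = 1.2500, f(x_0) = 3.490343, coefficient = 1
x_1 = 1.3750, f(x_1) = 3.955077, coefficient = 2
x_2 = 1.5000, f(x_2) = 4.481689, coefficient = 2
x_3 = 1.6250, f(x_3) = 5.078419, coefficient = 2
x_4 = 1.7500, f(x_4) = 5.754603, coefficient = 2
x_5 = 1.8750, f(x_5) = 6.520819, coefficient = 2
x_6 = 2.0000, f(x_6) = 7.389056, coefficient = 2
x_7 = 2.1250, f(x_7) = 8.372897, coefficient = 2
x_8 = 2.2500, f(x_8) = 9.487736, coefficient = 2
x_9 = 2.3750, f(x_9) = 10.751013, coefficient = 2
x_10 = 2.5000, f(x_10) = 12.182494, coefficient = 2
x_11 = 2.6250, f(x_11) = 13.804574, coefficient = 2
x_12 = 2.7500, f(x_12) = 15.642632, coefficient = 1

I ≈ (0.125000/2) × 194.689730 = 12.168108
Exact value: 12.152289
Error: 0.015819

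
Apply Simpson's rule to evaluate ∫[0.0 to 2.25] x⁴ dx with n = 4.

f(x) = x⁴
a = 0.0, b = 2.25, n = 4
h = (b - a)/n = 0.562500

Simpson's rule: (h/3)[f(x₀) + 4f(x₁) + 2f(x₂) + ... + f(xₙ)]

x_0 = 0.0000, f(x_0) = 0.000000, coefficient = 1
x_1 = 0.5625, f(x_1) = 0.100113, coefficient = 4
x_2 = 1.1250, f(x_2) = 1.601807, coefficient = 2
x_3 = 1.6875, f(x_3) = 8.109146, coefficient = 4
x_4 = 2.2500, f(x_4) = 25.628906, coefficient = 1

I ≈ (0.562500/3) × 61.669556 = 11.563042
Exact value: 11.533008
Error: 0.030034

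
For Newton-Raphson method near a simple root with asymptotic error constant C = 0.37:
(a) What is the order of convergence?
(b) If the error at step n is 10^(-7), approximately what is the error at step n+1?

(a) Newton-Raphson has quadratic (order 2) convergence near simple roots.
    This means |e_{n+1}| ≈ C|e_n|².

(b) With |e_n| = 10^(-7) and C = 0.37:
    |e_{n+1}| ≈ 0.37 × (10^(-7))² = 0.37 × 10^(-14)

(a) 2 (quadratic); (b) |e_{n+1}| ≈ 3.700e-15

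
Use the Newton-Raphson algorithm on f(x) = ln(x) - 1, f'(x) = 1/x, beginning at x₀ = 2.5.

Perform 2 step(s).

f(x) = ln(x) - 1
f'(x) = 1/x
x₀ = 2.5

Newton-Raphson formula: x_{n+1} = x_n - f(x_n)/f'(x_n)

Iteration 1:
  f(2.500000) = -0.083709
  f'(2.500000) = 0.400000
  x_1 = 2.500000 - (-0.083709)/0.400000 = 2.709273
Iteration 2:
  f(2.709273) = -0.003320
  f'(2.709273) = 0.369103
  x_2 = 2.709273 - (-0.003320)/0.369103 = 2.718267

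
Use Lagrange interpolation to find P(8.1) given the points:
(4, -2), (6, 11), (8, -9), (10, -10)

Lagrange interpolation formula:
P(x) = Σ yᵢ × Lᵢ(x)
where Lᵢ(x) = Π_{j≠i} (x - xⱼ)/(xᵢ - xⱼ)

L_0(8.1) = (8.1 - 6)/(4 - 6) × (8.1 - 8)/(4 - 8) × (8.1 - 10)/(4 - 10) = 0.008312
L_1(8.1) = (8.1 - 4)/(6 - 4) × (8.1 - 8)/(6 - 8) × (8.1 - 10)/(6 - 10) = -0.048687
L_2(8.1) = (8.1 - 4)/(8 - 4) × (8.1 - 6)/(8 - 6) × (8.1 - 10)/(8 - 10) = 1.022437
L_3(8.1) = (8.1 - 4)/(10 - 4) × (8.1 - 6)/(10 - 6) × (8.1 - 8)/(10 - 8) = 0.017937

P(8.1) = (-2)×L_0(8.1) + 11×L_1(8.1) + (-9)×L_2(8.1) + (-10)×L_3(8.1)
P(8.1) = -9.933500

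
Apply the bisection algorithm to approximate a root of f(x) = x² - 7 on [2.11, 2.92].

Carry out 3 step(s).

f(x) = x² - 7
Initial interval: [2.11, 2.92]

Iteration 1:
  c_1 = (2.110000 + 2.920000)/2 = 2.515000
  f(c_1) = f(2.515000) = -0.674775
  f(a) × f(c) ≥ 0, new interval: [2.515000, 2.920000]
Iteration 2:
  c_2 = (2.515000 + 2.920000)/2 = 2.717500
  f(c_2) = f(2.717500) = 0.384806
  f(a) × f(c) < 0, new interval: [2.515000, 2.717500]
Iteration 3:
  c_3 = (2.515000 + 2.717500)/2 = 2.616250
  f(c_3) = f(2.616250) = -0.155236
  f(a) × f(c) ≥ 0, new interval: [2.616250, 2.717500]

After 3 iteration(s), the approximation is c_3 = 2.616250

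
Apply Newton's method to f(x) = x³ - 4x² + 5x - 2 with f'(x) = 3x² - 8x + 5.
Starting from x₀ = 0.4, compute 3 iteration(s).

f(x) = x³ - 4x² + 5x - 2
f'(x) = 3x² - 8x + 5
x₀ = 0.4

Newton-Raphson formula: x_{n+1} = x_n - f(x_n)/f'(x_n)

Iteration 1:
  f(0.400000) = -0.576000
  f'(0.400000) = 2.280000
  x_1 = 0.400000 - (-0.576000)/2.280000 = 0.652632
Iteration 2:
  f(0.652632) = -0.162580
  f'(0.652632) = 1.056731
  x_2 = 0.652632 - (-0.162580)/1.056731 = 0.806483
Iteration 3:
  f(0.806483) = -0.044696
  f'(0.806483) = 0.499379
  x_3 = 0.806483 - (-0.044696)/0.499379 = 0.895986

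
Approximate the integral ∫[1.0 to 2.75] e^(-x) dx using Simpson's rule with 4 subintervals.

f(x) = e^(-x)
a = 1.0, b = 2.75, n = 4
h = (b - a)/n = 0.437500

Simpson's rule: (h/3)[f(x₀) + 4f(x₁) + 2f(x₂) + ... + f(xₙ)]

x_0 = 1.0000, f(x_0) = 0.367879, coefficient = 1
x_1 = 1.4375, f(x_1) = 0.237521, coefficient = 4
x_2 = 1.8750, f(x_2) = 0.153355, coefficient = 2
x_3 = 2.3125, f(x_3) = 0.099013, coefficient = 4
x_4 = 2.7500, f(x_4) = 0.063928, coefficient = 1

I ≈ (0.437500/3) × 2.084654 = 0.304012
Exact value: 0.303952
Error: 0.000060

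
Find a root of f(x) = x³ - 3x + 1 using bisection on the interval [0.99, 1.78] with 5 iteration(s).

f(x) = x³ - 3x + 1
Initial interval: [0.99, 1.78]

Iteration 1:
  c_1 = (0.990000 + 1.780000)/2 = 1.385000
  f(c_1) = f(1.385000) = -0.498258
  f(a) × f(c) ≥ 0, new interval: [1.385000, 1.780000]
Iteration 2:
  c_2 = (1.385000 + 1.780000)/2 = 1.582500
  f(c_2) = f(1.582500) = 0.215565
  f(a) × f(c) < 0, new interval: [1.385000, 1.582500]
Iteration 3:
  c_3 = (1.385000 + 1.582500)/2 = 1.483750
  f(c_3) = f(1.483750) = -0.184754
  f(a) × f(c) ≥ 0, new interval: [1.483750, 1.582500]
Iteration 4:
  c_4 = (1.483750 + 1.582500)/2 = 1.533125
  f(c_4) = f(1.533125) = 0.004193
  f(a) × f(c) < 0, new interval: [1.483750, 1.533125]
Iteration 5:
  c_5 = (1.483750 + 1.533125)/2 = 1.508438
  f(c_5) = f(1.508438) = -0.093038
  f(a) × f(c) ≥ 0, new interval: [1.508438, 1.533125]

After 5 iteration(s), the approximation is c_5 = 1.508438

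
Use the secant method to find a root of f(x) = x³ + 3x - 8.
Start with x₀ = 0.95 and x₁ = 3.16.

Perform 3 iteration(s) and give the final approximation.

f(x) = x³ + 3x - 8
x₀ = 0.95, x₁ = 3.16

Secant formula: x_{n+1} = x_n - f(x_n)(x_n - x_{n-1})/(f(x_n) - f(x_{n-1}))

Iteration 1:
  f(0.950000) = -4.292625
  f(3.160000) = 33.034496
  x_2 = 3.160000 - 33.034496×(3.160000 - 0.950000)/(33.034496 - (-4.292625))
       = 1.204150
Iteration 2:
  f(3.160000) = 33.034496
  f(1.204150) = -2.641557
  x_3 = 1.204150 - (-2.641557)×(1.204150 - 3.160000)/(-2.641557 - 33.034496)
       = 1.348967
Iteration 3:
  f(1.204150) = -2.641557
  f(1.348967) = -1.498367
  x_4 = 1.348967 - (-1.498367)×(1.348967 - 1.204150)/(-1.498367 - (-2.641557))
       = 1.538777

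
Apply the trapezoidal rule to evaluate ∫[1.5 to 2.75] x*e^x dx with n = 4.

f(x) = x*e^x
a = 1.5, b = 2.75, n = 4
h = (b - a)/n = 0.312500

Trapezoidal rule: (h/2)[f(x₀) + 2f(x₁) + 2f(x₂) + ... + f(xₙ)]

x_0 = 1.5000, f(x_0) = 6.722534, coefficient = 1
x_1 = 1.8125, f(x_1) = 11.102909, coefficient = 2
x_2 = 2.1250, f(x_2) = 17.792407, coefficient = 2
x_3 = 2.4375, f(x_3) = 27.895710, coefficient = 2
x_4 = 2.7500, f(x_4) = 43.017238, coefficient = 1

I ≈ (0.312500/2) × 163.321823 = 25.519035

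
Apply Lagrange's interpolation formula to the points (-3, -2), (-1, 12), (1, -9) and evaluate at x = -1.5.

Lagrange interpolation formula:
P(x) = Σ yᵢ × Lᵢ(x)
where Lᵢ(x) = Π_{j≠i} (x - xⱼ)/(xᵢ - xⱼ)

L_0(-1.5) = (-1.5 - (-1))/(-3 - (-1)) × (-1.5 - 1)/(-3 - 1) = 0.156250
L_1(-1.5) = (-1.5 - (-3))/(-1 - (-3)) × (-1.5 - 1)/(-1 - 1) = 0.937500
L_2(-1.5) = (-1.5 - (-3))/(1 - (-3)) × (-1.5 - (-1))/(1 - (-1)) = -0.093750

P(-1.5) = (-2)×L_0(-1.5) + 12×L_1(-1.5) + (-9)×L_2(-1.5)
P(-1.5) = 11.781250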